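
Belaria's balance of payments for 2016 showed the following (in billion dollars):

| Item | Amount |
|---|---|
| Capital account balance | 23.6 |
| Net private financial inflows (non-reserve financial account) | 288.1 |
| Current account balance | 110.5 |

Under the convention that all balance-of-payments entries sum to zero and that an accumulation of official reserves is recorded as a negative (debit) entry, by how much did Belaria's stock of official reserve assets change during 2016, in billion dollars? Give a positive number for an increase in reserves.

422.2

Official reserve transactions balance = -(110.5 + 23.6 + 288.1) = -422.2
An accumulation of reserves is recorded as a debit (negative entry), so the change in the stock of reserves is the negative of that balance.
Change in official reserves = -(-422.2) = 422.2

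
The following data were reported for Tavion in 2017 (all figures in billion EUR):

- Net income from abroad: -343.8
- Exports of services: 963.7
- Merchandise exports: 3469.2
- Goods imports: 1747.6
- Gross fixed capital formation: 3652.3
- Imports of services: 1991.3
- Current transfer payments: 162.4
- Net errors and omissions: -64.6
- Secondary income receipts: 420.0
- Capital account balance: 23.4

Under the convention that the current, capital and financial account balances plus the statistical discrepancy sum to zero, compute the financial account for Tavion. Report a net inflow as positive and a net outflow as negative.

Goods balance = 3469.2 - 1747.6 = 1721.6
Services balance = 963.7 - 1991.3 = -1027.6
Trade balance (goods + services) = 1721.6 + (-1027.6) = 694.0
Net primary income = -343.8
Net secondary income = 420.0 - 162.4 = 257.6
Current account = 694.0 + (-343.8) + 257.6 = 607.8
Financial account = -(607.8 + 23.4 + (-64.6)) = -566.6

-566.6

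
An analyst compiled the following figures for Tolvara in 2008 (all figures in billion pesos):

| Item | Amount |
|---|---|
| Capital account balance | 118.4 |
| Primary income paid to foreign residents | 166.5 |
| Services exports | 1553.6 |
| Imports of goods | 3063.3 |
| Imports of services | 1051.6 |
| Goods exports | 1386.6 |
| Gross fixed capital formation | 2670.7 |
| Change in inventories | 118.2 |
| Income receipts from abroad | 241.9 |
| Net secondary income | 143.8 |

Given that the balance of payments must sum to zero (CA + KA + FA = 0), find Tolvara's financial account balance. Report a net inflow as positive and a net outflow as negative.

837.1

Goods balance = 1386.6 - 3063.3 = -1676.7
Services balance = 1553.6 - 1051.6 = 502.0
Trade balance (goods + services) = -1676.7 + 502.0 = -1174.7
Net primary income = 241.9 - 166.5 = 75.4
Net secondary income = 143.8
Current account = -1174.7 + 75.4 + 143.8 = -955.5
Financial account = -(-955.5 + 118.4) = 837.1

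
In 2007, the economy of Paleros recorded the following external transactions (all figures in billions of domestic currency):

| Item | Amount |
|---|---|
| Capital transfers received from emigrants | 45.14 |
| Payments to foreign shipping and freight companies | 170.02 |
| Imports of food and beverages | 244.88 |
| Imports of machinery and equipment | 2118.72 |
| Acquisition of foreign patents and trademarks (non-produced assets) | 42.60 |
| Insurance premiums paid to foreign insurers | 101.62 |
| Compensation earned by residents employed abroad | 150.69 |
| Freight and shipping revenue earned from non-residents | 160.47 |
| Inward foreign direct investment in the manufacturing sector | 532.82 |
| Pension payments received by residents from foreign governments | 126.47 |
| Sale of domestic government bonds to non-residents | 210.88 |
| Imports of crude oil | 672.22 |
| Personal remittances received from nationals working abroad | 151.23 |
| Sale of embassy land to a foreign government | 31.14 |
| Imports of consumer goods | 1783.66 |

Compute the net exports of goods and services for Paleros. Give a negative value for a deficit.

-4930.65

Goods: -672.22 - 1783.66 - 244.88 - 2118.72 = -4819.48
Services: -170.02 + 160.47 - 101.62 = -111.17
Trade balance = -4819.48 + (-111.17) = -4930.65
(Excluded from the trade balance — capital account: capital transfers received from emigrants 45.14, acquisition of foreign patents and trademarks (non-produced assets) 42.60, sale of embassy land to a foreign government 31.14; primary income: compensation earned by residents employed abroad 150.69; financial account: inward foreign direct investment in the manufacturing sector 532.82, sale of domestic government bonds to non-residents 210.88; secondary income: pension payments received by residents from foreign governments 126.47, personal remittances received from nationals working abroad 151.23.)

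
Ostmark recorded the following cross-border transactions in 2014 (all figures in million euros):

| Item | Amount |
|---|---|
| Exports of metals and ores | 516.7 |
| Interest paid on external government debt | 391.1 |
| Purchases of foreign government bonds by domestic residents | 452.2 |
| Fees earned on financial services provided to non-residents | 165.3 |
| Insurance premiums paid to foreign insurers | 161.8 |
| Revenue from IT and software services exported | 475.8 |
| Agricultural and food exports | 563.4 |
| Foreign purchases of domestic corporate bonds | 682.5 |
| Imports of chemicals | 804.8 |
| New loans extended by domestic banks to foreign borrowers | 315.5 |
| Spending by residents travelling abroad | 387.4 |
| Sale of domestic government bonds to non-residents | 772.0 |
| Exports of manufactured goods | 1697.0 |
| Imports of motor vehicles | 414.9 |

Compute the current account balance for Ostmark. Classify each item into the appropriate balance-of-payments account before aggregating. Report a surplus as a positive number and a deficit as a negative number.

Goods: 516.7 + 1697.0 - 804.8 - 414.9 + 563.4 = 1557.4
Services: -161.8 + 165.3 - 387.4 + 475.8 = 91.9
Primary income: -391.1
Current account = 1557.4 + 91.9 + (-391.1) = 1258.2
(Excluded from the current account — financial account: purchases of foreign government bonds by domestic residents 452.2, foreign purchases of domestic corporate bonds 682.5, new loans extended by domestic banks to foreign borrowers 315.5, sale of domestic government bonds to non-residents 772.0.)

1258.2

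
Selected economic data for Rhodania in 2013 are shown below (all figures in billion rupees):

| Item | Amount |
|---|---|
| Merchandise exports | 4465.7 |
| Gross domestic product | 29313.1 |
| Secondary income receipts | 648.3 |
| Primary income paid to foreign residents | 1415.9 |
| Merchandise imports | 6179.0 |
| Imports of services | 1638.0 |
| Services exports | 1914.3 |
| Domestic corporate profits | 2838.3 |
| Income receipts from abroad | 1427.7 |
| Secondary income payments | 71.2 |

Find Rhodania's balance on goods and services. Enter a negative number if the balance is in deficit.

Goods balance = 4465.7 - 6179.0 = -1713.3
Services balance = 1914.3 - 1638.0 = 276.3
Trade balance (goods + services) = -1713.3 + 276.3 = -1437.0

-1437.0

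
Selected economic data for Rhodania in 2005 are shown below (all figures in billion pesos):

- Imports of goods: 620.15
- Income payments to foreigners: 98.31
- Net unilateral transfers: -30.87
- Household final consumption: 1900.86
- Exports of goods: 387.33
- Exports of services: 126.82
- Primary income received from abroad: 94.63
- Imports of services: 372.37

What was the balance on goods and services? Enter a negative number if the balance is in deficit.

Goods balance = 387.33 - 620.15 = -232.82
Services balance = 126.82 - 372.37 = -245.55
Trade balance (goods + services) = -232.82 + (-245.55) = -478.37

-478.37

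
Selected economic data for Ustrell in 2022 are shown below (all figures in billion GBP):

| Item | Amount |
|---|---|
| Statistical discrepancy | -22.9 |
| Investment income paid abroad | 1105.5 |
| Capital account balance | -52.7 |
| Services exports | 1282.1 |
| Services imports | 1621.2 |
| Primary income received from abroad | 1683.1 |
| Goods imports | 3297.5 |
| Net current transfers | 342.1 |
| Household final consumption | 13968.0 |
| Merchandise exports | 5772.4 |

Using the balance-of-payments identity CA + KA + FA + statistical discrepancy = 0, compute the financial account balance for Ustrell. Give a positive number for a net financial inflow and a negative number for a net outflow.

Goods balance = 5772.4 - 3297.5 = 2474.9
Services balance = 1282.1 - 1621.2 = -339.1
Trade balance (goods + services) = 2474.9 + (-339.1) = 2135.8
Net primary income = 1683.1 - 1105.5 = 577.6
Net secondary income = 342.1
Current account = 2135.8 + 577.6 + 342.1 = 3055.5
Financial account = -(3055.5 + (-52.7) + (-22.9)) = -2979.9

-2979.9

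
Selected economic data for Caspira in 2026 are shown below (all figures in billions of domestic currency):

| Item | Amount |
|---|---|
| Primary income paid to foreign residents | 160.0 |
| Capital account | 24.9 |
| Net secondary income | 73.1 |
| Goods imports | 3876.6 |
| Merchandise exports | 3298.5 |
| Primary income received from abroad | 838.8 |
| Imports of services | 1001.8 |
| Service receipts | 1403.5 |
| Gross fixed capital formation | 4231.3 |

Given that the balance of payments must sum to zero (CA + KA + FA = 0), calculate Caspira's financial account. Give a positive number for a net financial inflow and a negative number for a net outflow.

-600.4

Goods balance = 3298.5 - 3876.6 = -578.1
Services balance = 1403.5 - 1001.8 = 401.7
Trade balance (goods + services) = -578.1 + 401.7 = -176.4
Net primary income = 838.8 - 160.0 = 678.8
Net secondary income = 73.1
Current account = -176.4 + 678.8 + 73.1 = 575.5
Financial account = -(575.5 + 24.9) = -600.4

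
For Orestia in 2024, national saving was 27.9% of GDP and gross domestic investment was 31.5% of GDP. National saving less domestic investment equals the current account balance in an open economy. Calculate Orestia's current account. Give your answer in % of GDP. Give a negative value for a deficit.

S - I = CA (net lending to the rest of the world).
CA = S - I = 27.9 - 31.5 = -3.6

-3.6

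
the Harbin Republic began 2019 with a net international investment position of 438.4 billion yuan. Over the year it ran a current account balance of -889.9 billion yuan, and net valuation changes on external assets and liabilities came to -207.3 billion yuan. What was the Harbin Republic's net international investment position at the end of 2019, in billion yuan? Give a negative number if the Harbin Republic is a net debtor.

-658.8

Change in NIIP = current account + net valuation change = -889.9 + (-207.3) = -1097.2
End-of-year NIIP = 438.4 + (-1097.2) = -658.8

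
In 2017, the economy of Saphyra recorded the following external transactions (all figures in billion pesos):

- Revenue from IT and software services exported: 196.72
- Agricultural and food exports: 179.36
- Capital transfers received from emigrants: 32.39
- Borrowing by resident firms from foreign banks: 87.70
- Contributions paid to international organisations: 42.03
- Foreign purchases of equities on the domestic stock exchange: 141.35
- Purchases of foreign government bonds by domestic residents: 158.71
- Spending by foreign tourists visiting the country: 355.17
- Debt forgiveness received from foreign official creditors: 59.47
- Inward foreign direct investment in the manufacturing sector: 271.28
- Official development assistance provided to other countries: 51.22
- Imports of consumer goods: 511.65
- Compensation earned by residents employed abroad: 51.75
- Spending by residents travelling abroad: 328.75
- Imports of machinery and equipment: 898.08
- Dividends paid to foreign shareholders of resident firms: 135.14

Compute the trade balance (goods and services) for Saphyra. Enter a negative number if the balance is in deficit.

Goods: -898.08 - 511.65 + 179.36 = -1230.37
Services: 355.17 + 196.72 - 328.75 = 223.14
Trade balance = -1230.37 + 223.14 = -1007.23
(Excluded from the trade balance — capital account: capital transfers received from emigrants 32.39, debt forgiveness received from foreign official creditors 59.47; financial account: borrowing by resident firms from foreign banks 87.70, foreign purchases of equities on the domestic stock exchange 141.35, purchases of foreign government bonds by domestic residents 158.71, inward foreign direct investment in the manufacturing sector 271.28; secondary income: contributions paid to international organisations 42.03, official development assistance provided to other countries 51.22; primary income: compensation earned by residents employed abroad 51.75, dividends paid to foreign shareholders of resident firms 135.14.)

-1007.23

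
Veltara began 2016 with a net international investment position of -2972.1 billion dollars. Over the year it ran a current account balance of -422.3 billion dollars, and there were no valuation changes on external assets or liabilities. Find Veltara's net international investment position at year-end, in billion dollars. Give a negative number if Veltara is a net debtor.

With no valuation effects, change in NIIP = current account = -422.3
End-of-year NIIP = -2972.1 + (-422.3) = -3394.4

-3394.4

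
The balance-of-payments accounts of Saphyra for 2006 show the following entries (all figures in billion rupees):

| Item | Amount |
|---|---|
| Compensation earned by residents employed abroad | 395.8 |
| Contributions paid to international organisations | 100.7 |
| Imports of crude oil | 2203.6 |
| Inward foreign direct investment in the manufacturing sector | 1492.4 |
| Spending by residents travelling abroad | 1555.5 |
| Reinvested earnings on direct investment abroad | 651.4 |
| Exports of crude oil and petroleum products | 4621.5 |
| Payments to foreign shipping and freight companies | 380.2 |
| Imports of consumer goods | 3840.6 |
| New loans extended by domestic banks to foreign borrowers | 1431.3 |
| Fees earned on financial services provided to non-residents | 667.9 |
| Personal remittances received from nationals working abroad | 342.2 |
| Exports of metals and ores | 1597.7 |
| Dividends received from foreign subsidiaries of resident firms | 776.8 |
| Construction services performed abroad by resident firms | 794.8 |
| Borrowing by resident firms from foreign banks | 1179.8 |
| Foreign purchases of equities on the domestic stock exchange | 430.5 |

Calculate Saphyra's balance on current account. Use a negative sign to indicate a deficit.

Goods: 1597.7 - 2203.6 + 4621.5 - 3840.6 = 175.0
Services: -1555.5 + 794.8 + 667.9 - 380.2 = -473.0
Primary income: 776.8 + 651.4 + 395.8 = 1824.0
Secondary income: -100.7 + 342.2 = 241.5
Current account = 175.0 + (-473.0) + 1824.0 + 241.5 = 1767.5
(Excluded from the current account — financial account: inward foreign direct investment in the manufacturing sector 1492.4, new loans extended by domestic banks to foreign borrowers 1431.3, borrowing by resident firms from foreign banks 1179.8, foreign purchases of equities on the domestic stock exchange 430.5.)

1767.5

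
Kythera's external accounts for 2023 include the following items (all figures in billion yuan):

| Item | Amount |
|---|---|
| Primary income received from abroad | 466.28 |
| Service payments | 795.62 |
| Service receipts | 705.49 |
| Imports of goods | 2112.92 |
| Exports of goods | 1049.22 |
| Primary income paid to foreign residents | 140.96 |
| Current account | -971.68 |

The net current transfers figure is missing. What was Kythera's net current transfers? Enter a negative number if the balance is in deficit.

-143.17

Current account = goods balance + services balance + net primary income + net secondary income
Sum of the known components = -828.51
Net current transfers = CA - (known components) = -971.68 - (-828.51) = -143.17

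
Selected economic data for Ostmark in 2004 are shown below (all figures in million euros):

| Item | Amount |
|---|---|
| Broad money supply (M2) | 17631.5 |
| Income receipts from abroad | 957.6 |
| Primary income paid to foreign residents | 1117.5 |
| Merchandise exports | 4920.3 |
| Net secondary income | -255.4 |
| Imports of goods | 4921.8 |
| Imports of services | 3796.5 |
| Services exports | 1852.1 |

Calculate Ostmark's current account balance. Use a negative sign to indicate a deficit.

Goods balance = 4920.3 - 4921.8 = -1.5
Services balance = 1852.1 - 3796.5 = -1944.4
Trade balance (goods + services) = -1.5 + (-1944.4) = -1945.9
Net primary income = 957.6 - 1117.5 = -159.9
Net secondary income = -255.4
Current account = -1945.9 + (-159.9) + (-255.4) = -2361.2

-2361.2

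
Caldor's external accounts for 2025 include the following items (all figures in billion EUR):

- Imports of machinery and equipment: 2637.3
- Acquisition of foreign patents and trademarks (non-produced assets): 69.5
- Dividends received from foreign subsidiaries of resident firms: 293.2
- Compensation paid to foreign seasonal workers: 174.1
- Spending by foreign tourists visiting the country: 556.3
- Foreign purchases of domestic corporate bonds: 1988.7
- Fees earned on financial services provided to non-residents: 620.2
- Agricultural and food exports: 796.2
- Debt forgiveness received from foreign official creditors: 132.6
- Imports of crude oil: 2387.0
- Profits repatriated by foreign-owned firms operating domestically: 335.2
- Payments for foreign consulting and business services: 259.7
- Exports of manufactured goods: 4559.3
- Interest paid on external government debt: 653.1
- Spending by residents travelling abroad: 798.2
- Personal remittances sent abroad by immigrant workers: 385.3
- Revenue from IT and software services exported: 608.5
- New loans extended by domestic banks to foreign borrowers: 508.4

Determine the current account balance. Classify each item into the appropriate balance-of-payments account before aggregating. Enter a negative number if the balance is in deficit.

Goods: 796.2 + 4559.3 - 2387.0 - 2637.3 = 331.2
Services: -259.7 + 608.5 - 798.2 + 620.2 + 556.3 = 727.1
Primary income: -335.2 - 174.1 + 293.2 - 653.1 = -869.2
Secondary income: -385.3
Current account = 331.2 + 727.1 + (-869.2) + (-385.3) = -196.2
(Excluded from the current account — capital account: acquisition of foreign patents and trademarks (non-produced assets) 69.5, debt forgiveness received from foreign official creditors 132.6; financial account: foreign purchases of domestic corporate bonds 1988.7, new loans extended by domestic banks to foreign borrowers 508.4.)

-196.2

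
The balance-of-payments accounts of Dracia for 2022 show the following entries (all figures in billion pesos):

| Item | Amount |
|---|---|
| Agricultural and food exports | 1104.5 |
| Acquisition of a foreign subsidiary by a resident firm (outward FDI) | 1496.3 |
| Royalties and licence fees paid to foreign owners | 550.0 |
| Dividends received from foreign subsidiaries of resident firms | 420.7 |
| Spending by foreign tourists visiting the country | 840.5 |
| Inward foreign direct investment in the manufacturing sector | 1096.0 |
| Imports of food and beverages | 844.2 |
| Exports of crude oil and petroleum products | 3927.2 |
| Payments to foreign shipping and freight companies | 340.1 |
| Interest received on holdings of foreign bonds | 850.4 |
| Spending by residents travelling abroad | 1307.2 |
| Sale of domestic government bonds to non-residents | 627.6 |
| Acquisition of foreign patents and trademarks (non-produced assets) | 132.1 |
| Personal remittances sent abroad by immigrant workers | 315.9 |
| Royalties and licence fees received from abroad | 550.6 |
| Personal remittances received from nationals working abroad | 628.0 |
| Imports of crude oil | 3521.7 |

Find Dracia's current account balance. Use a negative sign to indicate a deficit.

Goods: 3927.2 + 1104.5 - 3521.7 - 844.2 = 665.8
Services: -1307.2 + 550.6 - 340.1 - 550.0 + 840.5 = -806.2
Primary income: 850.4 + 420.7 = 1271.1
Secondary income: -315.9 + 628.0 = 312.1
Current account = 665.8 + (-806.2) + 1271.1 + 312.1 = 1442.8
(Excluded from the current account — financial account: acquisition of a foreign subsidiary by a resident firm (outward FDI) 1496.3, inward foreign direct investment in the manufacturing sector 1096.0, sale of domestic government bonds to non-residents 627.6; capital account: acquisition of foreign patents and trademarks (non-produced assets) 132.1.)

1442.8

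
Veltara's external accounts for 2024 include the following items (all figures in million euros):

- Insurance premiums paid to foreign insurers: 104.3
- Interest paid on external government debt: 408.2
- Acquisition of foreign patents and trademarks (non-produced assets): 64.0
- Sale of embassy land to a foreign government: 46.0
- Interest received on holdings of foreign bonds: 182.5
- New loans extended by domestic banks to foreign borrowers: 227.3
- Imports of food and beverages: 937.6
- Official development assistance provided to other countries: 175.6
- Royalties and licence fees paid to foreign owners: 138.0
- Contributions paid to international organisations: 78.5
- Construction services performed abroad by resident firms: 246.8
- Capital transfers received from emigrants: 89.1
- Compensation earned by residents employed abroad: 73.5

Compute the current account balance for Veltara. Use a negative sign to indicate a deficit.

-1339.4

Goods: -937.6
Services: 246.8 - 138.0 - 104.3 = 4.5
Primary income: 182.5 - 408.2 + 73.5 = -152.2
Secondary income: -78.5 - 175.6 = -254.1
Current account = (-937.6) + 4.5 + (-152.2) + (-254.1) = -1339.4
(Excluded from the current account — capital account: acquisition of foreign patents and trademarks (non-produced assets) 64.0, sale of embassy land to a foreign government 46.0, capital transfers received from emigrants 89.1; financial account: new loans extended by domestic banks to foreign borrowers 227.3.)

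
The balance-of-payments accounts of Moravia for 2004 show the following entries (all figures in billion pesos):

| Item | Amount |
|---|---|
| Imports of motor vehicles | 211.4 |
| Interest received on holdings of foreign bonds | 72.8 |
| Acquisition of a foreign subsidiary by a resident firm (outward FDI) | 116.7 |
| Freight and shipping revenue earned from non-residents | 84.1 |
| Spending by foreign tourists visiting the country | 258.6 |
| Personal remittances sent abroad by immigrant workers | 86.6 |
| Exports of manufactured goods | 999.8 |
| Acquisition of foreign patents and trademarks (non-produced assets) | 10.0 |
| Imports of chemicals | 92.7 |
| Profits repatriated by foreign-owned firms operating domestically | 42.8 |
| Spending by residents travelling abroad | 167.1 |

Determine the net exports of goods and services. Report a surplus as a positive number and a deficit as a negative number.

871.3

Goods: 999.8 - 92.7 - 211.4 = 695.7
Services: 84.1 - 167.1 + 258.6 = 175.6
Trade balance = 695.7 + 175.6 = 871.3
(Excluded from the trade balance — primary income: interest received on holdings of foreign bonds 72.8, profits repatriated by foreign-owned firms operating domestically 42.8; financial account: acquisition of a foreign subsidiary by a resident firm (outward FDI) 116.7; secondary income: personal remittances sent abroad by immigrant workers 86.6; capital account: acquisition of foreign patents and trademarks (non-produced assets) 10.0.)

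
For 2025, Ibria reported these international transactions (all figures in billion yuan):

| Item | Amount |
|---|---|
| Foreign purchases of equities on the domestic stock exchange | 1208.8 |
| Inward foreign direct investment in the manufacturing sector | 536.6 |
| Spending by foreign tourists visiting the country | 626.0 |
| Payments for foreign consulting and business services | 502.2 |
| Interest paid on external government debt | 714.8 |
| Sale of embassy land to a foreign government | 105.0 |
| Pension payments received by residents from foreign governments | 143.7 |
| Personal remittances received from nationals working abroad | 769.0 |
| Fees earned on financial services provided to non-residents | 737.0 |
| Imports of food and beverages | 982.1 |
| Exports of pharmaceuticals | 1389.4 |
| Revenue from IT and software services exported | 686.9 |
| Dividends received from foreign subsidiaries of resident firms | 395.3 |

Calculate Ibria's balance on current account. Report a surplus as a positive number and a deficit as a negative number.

Goods: -982.1 + 1389.4 = 407.3
Services: 686.9 + 626.0 - 502.2 + 737.0 = 1547.7
Primary income: -714.8 + 395.3 = -319.5
Secondary income: 143.7 + 769.0 = 912.7
Current account = 407.3 + 1547.7 + (-319.5) + 912.7 = 2548.2
(Excluded from the current account — financial account: foreign purchases of equities on the domestic stock exchange 1208.8, inward foreign direct investment in the manufacturing sector 536.6; capital account: sale of embassy land to a foreign government 105.0.)

2548.2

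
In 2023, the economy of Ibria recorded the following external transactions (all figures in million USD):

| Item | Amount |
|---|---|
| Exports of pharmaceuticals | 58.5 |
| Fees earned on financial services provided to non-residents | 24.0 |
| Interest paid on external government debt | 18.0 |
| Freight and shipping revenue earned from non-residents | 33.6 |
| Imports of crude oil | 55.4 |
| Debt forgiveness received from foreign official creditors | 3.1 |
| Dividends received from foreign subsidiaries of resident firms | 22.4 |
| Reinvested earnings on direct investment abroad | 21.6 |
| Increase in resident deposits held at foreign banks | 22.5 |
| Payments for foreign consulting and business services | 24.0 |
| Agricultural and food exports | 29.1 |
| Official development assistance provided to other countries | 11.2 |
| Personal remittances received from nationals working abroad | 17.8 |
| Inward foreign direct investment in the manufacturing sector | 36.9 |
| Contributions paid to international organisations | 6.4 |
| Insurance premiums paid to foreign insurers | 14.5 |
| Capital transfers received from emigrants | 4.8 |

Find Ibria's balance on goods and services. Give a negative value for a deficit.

51.3

Goods: 29.1 + 58.5 - 55.4 = 32.2
Services: 33.6 - 14.5 + 24.0 - 24.0 = 19.1
Trade balance = 32.2 + 19.1 = 51.3
(Excluded from the trade balance — primary income: interest paid on external government debt 18.0, dividends received from foreign subsidiaries of resident firms 22.4, reinvested earnings on direct investment abroad 21.6; capital account: debt forgiveness received from foreign official creditors 3.1, capital transfers received from emigrants 4.8; financial account: increase in resident deposits held at foreign banks 22.5, inward foreign direct investment in the manufacturing sector 36.9; secondary income: official development assistance provided to other countries 11.2, personal remittances received from nationals working abroad 17.8, contributions paid to international organisations 6.4.)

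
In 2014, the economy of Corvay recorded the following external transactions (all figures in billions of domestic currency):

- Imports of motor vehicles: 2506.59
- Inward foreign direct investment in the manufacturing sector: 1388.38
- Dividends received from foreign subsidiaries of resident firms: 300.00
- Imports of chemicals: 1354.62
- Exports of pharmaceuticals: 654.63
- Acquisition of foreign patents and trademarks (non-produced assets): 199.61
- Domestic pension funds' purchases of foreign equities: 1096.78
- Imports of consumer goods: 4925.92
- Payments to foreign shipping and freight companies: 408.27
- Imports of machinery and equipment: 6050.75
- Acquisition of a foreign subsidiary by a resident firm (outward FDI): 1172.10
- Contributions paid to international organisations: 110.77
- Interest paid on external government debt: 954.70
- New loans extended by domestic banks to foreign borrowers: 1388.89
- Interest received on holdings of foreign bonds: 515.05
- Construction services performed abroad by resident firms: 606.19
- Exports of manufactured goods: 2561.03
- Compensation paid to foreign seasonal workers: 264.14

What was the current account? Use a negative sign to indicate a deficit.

Goods: -6050.75 + 2561.03 - 1354.62 + 654.63 - 4925.92 - 2506.59 = -11622.22
Services: -408.27 + 606.19 = 197.92
Primary income: 515.05 - 954.70 - 264.14 + 300.00 = -403.79
Secondary income: -110.77
Current account = (-11622.22) + 197.92 + (-403.79) + (-110.77) = -11938.86
(Excluded from the current account — financial account: inward foreign direct investment in the manufacturing sector 1388.38, domestic pension funds' purchases of foreign equities 1096.78, acquisition of a foreign subsidiary by a resident firm (outward FDI) 1172.10, new loans extended by domestic banks to foreign borrowers 1388.89; capital account: acquisition of foreign patents and trademarks (non-produced assets) 199.61.)

-11938.86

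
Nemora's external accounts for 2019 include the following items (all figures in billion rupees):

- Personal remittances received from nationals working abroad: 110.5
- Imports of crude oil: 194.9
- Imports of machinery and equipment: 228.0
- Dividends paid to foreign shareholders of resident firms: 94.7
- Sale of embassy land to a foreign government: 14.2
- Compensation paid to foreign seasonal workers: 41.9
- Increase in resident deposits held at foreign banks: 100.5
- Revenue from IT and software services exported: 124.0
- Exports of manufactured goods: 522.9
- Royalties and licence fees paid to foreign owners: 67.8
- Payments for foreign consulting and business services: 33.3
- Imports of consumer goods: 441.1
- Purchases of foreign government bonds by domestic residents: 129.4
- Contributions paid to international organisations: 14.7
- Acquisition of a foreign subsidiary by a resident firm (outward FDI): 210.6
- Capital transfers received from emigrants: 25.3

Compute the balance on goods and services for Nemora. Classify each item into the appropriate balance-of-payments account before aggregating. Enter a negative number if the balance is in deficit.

-318.2

Goods: 522.9 - 441.1 - 194.9 - 228.0 = -341.1
Services: -33.3 - 67.8 + 124.0 = 22.9
Trade balance = -341.1 + 22.9 = -318.2
(Excluded from the trade balance — secondary income: personal remittances received from nationals working abroad 110.5, contributions paid to international organisations 14.7; primary income: dividends paid to foreign shareholders of resident firms 94.7, compensation paid to foreign seasonal workers 41.9; capital account: sale of embassy land to a foreign government 14.2, capital transfers received from emigrants 25.3; financial account: increase in resident deposits held at foreign banks 100.5, purchases of foreign government bonds by domestic residents 129.4, acquisition of a foreign subsidiary by a resident firm (outward FDI) 210.6.)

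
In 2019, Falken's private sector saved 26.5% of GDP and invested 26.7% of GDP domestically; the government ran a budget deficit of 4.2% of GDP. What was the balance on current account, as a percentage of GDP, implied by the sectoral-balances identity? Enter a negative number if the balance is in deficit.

By the sectoral-balances identity, CA = (S_private - I) + (T - G).
Private balance = 26.5 - 26.7 = -0.2
Government balance (T - G) = -4.2
CA = -0.2 + (-4.2) = -4.4

-4.4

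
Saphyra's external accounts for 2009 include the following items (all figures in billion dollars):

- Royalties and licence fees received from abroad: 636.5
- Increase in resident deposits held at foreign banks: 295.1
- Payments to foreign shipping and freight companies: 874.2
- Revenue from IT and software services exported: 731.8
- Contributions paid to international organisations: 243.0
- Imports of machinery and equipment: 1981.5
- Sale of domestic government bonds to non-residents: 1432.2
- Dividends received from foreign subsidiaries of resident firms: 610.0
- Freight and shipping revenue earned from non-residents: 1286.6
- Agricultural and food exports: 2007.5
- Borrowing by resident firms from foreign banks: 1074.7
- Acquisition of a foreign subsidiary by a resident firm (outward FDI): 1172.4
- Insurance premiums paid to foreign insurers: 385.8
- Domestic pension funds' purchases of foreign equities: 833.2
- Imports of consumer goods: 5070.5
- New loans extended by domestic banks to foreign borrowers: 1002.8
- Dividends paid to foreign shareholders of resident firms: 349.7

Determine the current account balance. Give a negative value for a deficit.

-3632.3

Goods: 2007.5 - 5070.5 - 1981.5 = -5044.5
Services: 1286.6 + 731.8 - 874.2 + 636.5 - 385.8 = 1394.9
Primary income: 610.0 - 349.7 = 260.3
Secondary income: -243.0
Current account = (-5044.5) + 1394.9 + 260.3 + (-243.0) = -3632.3
(Excluded from the current account — financial account: increase in resident deposits held at foreign banks 295.1, sale of domestic government bonds to non-residents 1432.2, borrowing by resident firms from foreign banks 1074.7, acquisition of a foreign subsidiary by a resident firm (outward FDI) 1172.4, domestic pension funds' purchases of foreign equities 833.2, new loans extended by domestic banks to foreign borrowers 1002.8.)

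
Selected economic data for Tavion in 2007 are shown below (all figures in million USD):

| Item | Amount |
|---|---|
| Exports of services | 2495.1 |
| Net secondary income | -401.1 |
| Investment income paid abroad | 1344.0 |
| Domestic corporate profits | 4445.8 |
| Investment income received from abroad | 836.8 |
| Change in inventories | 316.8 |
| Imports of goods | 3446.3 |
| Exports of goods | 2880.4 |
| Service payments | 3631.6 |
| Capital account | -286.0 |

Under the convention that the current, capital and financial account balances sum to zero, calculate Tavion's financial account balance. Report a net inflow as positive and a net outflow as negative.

Goods balance = 2880.4 - 3446.3 = -565.9
Services balance = 2495.1 - 3631.6 = -1136.5
Trade balance (goods + services) = -565.9 + (-1136.5) = -1702.4
Net primary income = 836.8 - 1344.0 = -507.2
Net secondary income = -401.1
Current account = -1702.4 + (-507.2) + (-401.1) = -2610.7
Financial account = -(-2610.7 + (-286.0)) = 2896.7

2896.7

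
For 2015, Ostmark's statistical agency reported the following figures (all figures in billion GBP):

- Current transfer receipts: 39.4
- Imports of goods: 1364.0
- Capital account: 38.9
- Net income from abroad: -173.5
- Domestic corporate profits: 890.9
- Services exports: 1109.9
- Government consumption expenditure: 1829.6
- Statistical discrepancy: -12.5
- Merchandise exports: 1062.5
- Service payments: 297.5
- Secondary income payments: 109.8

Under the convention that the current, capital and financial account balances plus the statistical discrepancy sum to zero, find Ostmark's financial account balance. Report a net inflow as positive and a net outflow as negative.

Goods balance = 1062.5 - 1364.0 = -301.5
Services balance = 1109.9 - 297.5 = 812.4
Trade balance (goods + services) = -301.5 + 812.4 = 510.9
Net primary income = -173.5
Net secondary income = 39.4 - 109.8 = -70.4
Current account = 510.9 + (-173.5) + (-70.4) = 267.0
Financial account = -(267.0 + 38.9 + (-12.5)) = -293.4

-293.4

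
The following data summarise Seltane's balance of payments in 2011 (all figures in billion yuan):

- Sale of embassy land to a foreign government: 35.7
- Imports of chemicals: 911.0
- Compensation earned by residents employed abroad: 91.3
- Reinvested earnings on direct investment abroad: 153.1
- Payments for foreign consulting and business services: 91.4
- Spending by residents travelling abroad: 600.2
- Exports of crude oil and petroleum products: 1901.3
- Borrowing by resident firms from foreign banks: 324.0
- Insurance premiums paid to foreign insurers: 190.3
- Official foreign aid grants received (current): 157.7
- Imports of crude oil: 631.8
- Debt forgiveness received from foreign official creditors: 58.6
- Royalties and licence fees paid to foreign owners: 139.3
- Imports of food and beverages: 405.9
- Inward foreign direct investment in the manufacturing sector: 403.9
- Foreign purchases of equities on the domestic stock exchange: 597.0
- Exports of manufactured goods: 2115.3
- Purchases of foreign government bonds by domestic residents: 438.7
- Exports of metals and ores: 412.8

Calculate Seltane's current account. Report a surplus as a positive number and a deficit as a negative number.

Goods: 2115.3 - 631.8 - 405.9 + 412.8 - 911.0 + 1901.3 = 2480.7
Services: -139.3 - 600.2 - 190.3 - 91.4 = -1021.2
Primary income: 153.1 + 91.3 = 244.4
Secondary income: 157.7
Current account = 2480.7 + (-1021.2) + 244.4 + 157.7 = 1861.6
(Excluded from the current account — capital account: sale of embassy land to a foreign government 35.7, debt forgiveness received from foreign official creditors 58.6; financial account: borrowing by resident firms from foreign banks 324.0, inward foreign direct investment in the manufacturing sector 403.9, foreign purchases of equities on the domestic stock exchange 597.0, purchases of foreign government bonds by domestic residents 438.7.)

1861.6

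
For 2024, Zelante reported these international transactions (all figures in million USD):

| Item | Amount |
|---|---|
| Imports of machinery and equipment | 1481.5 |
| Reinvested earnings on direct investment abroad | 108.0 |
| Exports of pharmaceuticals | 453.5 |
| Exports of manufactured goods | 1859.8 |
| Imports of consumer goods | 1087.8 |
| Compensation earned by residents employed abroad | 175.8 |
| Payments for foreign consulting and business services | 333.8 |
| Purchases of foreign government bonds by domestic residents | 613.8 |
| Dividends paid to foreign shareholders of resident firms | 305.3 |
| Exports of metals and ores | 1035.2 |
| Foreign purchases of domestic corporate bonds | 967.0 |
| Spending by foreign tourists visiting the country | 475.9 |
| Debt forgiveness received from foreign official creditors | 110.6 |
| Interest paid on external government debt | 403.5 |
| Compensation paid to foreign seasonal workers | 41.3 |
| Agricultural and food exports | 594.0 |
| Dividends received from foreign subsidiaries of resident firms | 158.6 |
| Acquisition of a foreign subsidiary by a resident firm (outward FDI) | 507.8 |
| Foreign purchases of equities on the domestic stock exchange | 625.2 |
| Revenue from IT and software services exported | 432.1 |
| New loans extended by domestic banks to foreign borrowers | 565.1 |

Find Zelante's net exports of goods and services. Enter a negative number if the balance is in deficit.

1947.4

Goods: -1087.8 + 1859.8 + 453.5 + 1035.2 + 594.0 - 1481.5 = 1373.2
Services: 432.1 + 475.9 - 333.8 = 574.2
Trade balance = 1373.2 + 574.2 = 1947.4
(Excluded from the trade balance — primary income: reinvested earnings on direct investment abroad 108.0, compensation earned by residents employed abroad 175.8, dividends paid to foreign shareholders of resident firms 305.3, interest paid on external government debt 403.5, compensation paid to foreign seasonal workers 41.3, dividends received from foreign subsidiaries of resident firms 158.6; financial account: purchases of foreign government bonds by domestic residents 613.8, foreign purchases of domestic corporate bonds 967.0, acquisition of a foreign subsidiary by a resident firm (outward FDI) 507.8, foreign purchases of equities on the domestic stock exchange 625.2, new loans extended by domestic banks to foreign borrowers 565.1; capital account: debt forgiveness received from foreign official creditors 110.6.)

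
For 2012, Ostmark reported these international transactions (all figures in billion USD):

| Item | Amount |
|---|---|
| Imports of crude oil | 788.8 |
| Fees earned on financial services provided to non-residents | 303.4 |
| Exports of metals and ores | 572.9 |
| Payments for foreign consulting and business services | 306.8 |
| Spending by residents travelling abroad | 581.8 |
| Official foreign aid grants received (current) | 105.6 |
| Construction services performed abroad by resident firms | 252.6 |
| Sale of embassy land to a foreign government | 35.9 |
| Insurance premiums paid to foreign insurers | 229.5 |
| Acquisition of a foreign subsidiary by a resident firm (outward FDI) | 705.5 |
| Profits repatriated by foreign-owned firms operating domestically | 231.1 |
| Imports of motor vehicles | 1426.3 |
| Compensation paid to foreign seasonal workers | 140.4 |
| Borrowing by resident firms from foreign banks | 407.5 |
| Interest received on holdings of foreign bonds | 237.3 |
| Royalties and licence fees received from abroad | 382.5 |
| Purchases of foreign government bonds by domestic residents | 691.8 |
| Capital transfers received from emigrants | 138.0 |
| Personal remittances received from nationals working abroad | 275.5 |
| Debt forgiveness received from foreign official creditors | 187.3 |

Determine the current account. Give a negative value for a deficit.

Goods: -1426.3 + 572.9 - 788.8 = -1642.2
Services: -229.5 + 303.4 - 581.8 + 252.6 + 382.5 - 306.8 = -179.6
Primary income: -231.1 + 237.3 - 140.4 = -134.2
Secondary income: 275.5 + 105.6 = 381.1
Current account = (-1642.2) + (-179.6) + (-134.2) + 381.1 = -1574.9
(Excluded from the current account — capital account: sale of embassy land to a foreign government 35.9, capital transfers received from emigrants 138.0, debt forgiveness received from foreign official creditors 187.3; financial account: acquisition of a foreign subsidiary by a resident firm (outward FDI) 705.5, borrowing by resident firms from foreign banks 407.5, purchases of foreign government bonds by domestic residents 691.8.)

-1574.9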